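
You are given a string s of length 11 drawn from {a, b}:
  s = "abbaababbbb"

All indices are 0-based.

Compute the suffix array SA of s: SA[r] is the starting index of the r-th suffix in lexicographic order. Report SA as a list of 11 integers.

[3, 4, 0, 6, 10, 2, 5, 9, 1, 8, 7]

sorted suffixes:
  #0 SA[0]=3  'aababbbb'
  #1 SA[1]=4  'ababbbb'
  #2 SA[2]=0  'abbaababbbb'
  #3 SA[3]=6  'abbbb'
  #4 SA[4]=10  'b'
  #5 SA[5]=2  'baababbbb'
  #6 SA[6]=5  'babbbb'
  #7 SA[7]=9  'bb'
  #8 SA[8]=1  'bbaababbbb'
  #9 SA[9]=8  'bbb'
  #10 SA[10]=7  'bbbb'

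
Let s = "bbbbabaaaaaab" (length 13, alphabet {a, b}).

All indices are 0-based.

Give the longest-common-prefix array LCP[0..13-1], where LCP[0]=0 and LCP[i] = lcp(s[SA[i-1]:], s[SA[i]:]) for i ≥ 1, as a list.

[0, 5, 4, 3, 2, 1, 2, 0, 1, 2, 1, 2, 3]

rank→(start, suffix):
  0 → (6, 'aaaaaab')
  1 → (7, 'aaaaab')
  2 → (8, 'aaaab')
  3 → (9, 'aaab')
  4 → (10, 'aab')
  5 → (11, 'ab')
  6 → (4, 'abaaaaaab')
  7 → (12, 'b')
  8 → (5, 'baaaaaab')
  9 → (3, 'babaaaaaab')
  10 → (2, 'bbabaaaaaab')
  11 → (1, 'bbbabaaaaaab')
  12 → (0, 'bbbbabaaaaaab')

SA = [6, 7, 8, 9, 10, 11, 4, 12, 5, 3, 2, 1, 0]
rank  pair      lcp
   1  s[6:],s[7:]  5  'aaaaa'
   2  s[7:],s[8:]  4  'aaaa'
   3  s[8:],s[9:]  3  'aaa'
   4  s[9:],s[10:]  2  'aa'
   5  s[10:],s[11:]  1  'a'
   6  s[11:],s[4:]  2  'ab'
   7  s[4:],s[12:]  0  ''
   8  s[12:],s[5:]  1  'b'
   9  s[5:],s[3:]  2  'ba'
  10  s[3:],s[2:]  1  'b'
  11  s[2:],s[1:]  2  'bb'
  12  s[1:],s[0:]  3  'bbb'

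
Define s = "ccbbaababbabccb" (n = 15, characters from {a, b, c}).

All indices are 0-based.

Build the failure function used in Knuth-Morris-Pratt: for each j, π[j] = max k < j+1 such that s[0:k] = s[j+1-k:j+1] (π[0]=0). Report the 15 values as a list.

[0, 1, 0, 0, 0, 0, 0, 0, 0, 0, 0, 0, 1, 2, 3]

π[0] = 0
j=1 s[j]='c': π[1]=1 (border 'c')
j=2 s[j]='b': k: 1→0; π[2]=0 (border '')
j=3 s[j]='b': π[3]=0 (border '')
j=4 s[j]='a': π[4]=0 (border '')
j=5 s[j]='a': π[5]=0 (border '')
j=6 s[j]='b': π[6]=0 (border '')
j=7 s[j]='a': π[7]=0 (border '')
j=8 s[j]='b': π[8]=0 (border '')
j=9 s[j]='b': π[9]=0 (border '')
j=10 s[j]='a': π[10]=0 (border '')
j=11 s[j]='b': π[11]=0 (border '')
j=12 s[j]='c': π[12]=1 (border 'c')
j=13 s[j]='c': π[13]=2 (border 'cc')
j=14 s[j]='b': π[14]=3 (border 'ccb')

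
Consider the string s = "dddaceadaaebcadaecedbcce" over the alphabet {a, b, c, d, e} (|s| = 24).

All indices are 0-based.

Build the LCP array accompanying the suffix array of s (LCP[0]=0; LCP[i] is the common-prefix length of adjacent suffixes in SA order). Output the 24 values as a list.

[0, 1, 1, 3, 1, 2, 0, 2, 0, 1, 1, 2, 2, 0, 2, 2, 1, 1, 2, 0, 1, 1, 1, 1]

rank→(start, suffix):
  0 → (8, 'aaebcadaecedbcce')
  1 → (3, 'aceadaaebcadaecedbcce')
  2 → (6, 'adaaebcadaecedbcce')
  3 → (13, 'adaecedbcce')
  4 → (9, 'aebcadaecedbcce')
  5 → (15, 'aecedbcce')
  6 → (11, 'bcadaecedbcce')
  7 → (20, 'bcce')
  8 → (12, 'cadaecedbcce')
  9 → (21, 'cce')
  10 → (22, 'ce')
  11 → (4, 'ceadaaebcadaecedbcce')
  12 → (17, 'cedbcce')
  13 → (7, 'daaebcadaecedbcce')
  14 → (2, 'daceadaaebcadaecedbcce')
  15 → (14, 'daecedbcce')
  16 → (19, 'dbcce')
  17 → (1, 'ddaceadaaebcadaecedbcce')
  18 → (0, 'dddaceadaaebcadaecedbcce')
  19 → (23, 'e')
  20 → (5, 'eadaaebcadaecedbcce')
  21 → (10, 'ebcadaecedbcce')
  22 → (16, 'ecedbcce')
  23 → (18, 'edbcce')

SA = [8, 3, 6, 13, 9, 15, 11, 20, 12, 21, 22, 4, 17, 7, 2, 14, 19, 1, 0, 23, 5, 10, 16, 18]
[i] adj suffixes → lcp
  [1] 8/3 → 1 ('a')
  [2] 3/6 → 1 ('a')
  [3] 6/13 → 3 ('ada')
  [4] 13/9 → 1 ('a')
  [5] 9/15 → 2 ('ae')
  [6] 15/11 → 0 ('')
  [7] 11/20 → 2 ('bc')
  [8] 20/12 → 0 ('')
  [9] 12/21 → 1 ('c')
  [10] 21/22 → 1 ('c')
  [11] 22/4 → 2 ('ce')
  [12] 4/17 → 2 ('ce')
  [13] 17/7 → 0 ('')
  [14] 7/2 → 2 ('da')
  [15] 2/14 → 2 ('da')
  [16] 14/19 → 1 ('d')
  [17] 19/1 → 1 ('d')
  [18] 1/0 → 2 ('dd')
  [19] 0/23 → 0 ('')
  [20] 23/5 → 1 ('e')
  [21] 5/10 → 1 ('e')
  [22] 10/16 → 1 ('e')
  [23] 16/18 → 1 ('e')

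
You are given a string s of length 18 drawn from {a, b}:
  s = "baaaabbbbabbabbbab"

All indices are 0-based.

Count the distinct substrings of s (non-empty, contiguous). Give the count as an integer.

126

rank | idx | suffix
   0 |   1 | aaaabbbbabbabbbab
   1 |   2 | aaabbbbabbabbbab
   2 |   3 | aabbbbabbabbbab
   3 |  16 | ab
   4 |   9 | abbabbbab
   5 |  12 | abbbab
   6 |   4 | abbbbabbabbbab
   7 |  17 | b
   8 |   0 | baaaabbbbabbabbbab
   9 |  15 | bab
  10 |   8 | babbabbbab
  11 |  11 | babbbab
  12 |  14 | bbab
  13 |   7 | bbabbabbbab
  14 |  10 | bbabbbab
  15 |  13 | bbbab
  16 |   6 | bbbabbabbbab
  17 |   5 | bbbbabbabbbab

SA = [1, 2, 3, 16, 9, 12, 4, 17, 0, 15, 8, 11, 14, 7, 10, 13, 6, 5]
[i] adj suffixes → lcp
  [1] 1/2 → 3 ('aaa')
  [2] 2/3 → 2 ('aa')
  [3] 3/16 → 1 ('a')
  [4] 16/9 → 2 ('ab')
  [5] 9/12 → 3 ('abb')
  [6] 12/4 → 4 ('abbb')
  [7] 4/17 → 0 ('')
  [8] 17/0 → 1 ('b')
  [9] 0/15 → 2 ('ba')
  [10] 15/8 → 3 ('bab')
  [11] 8/11 → 4 ('babb')
  [12] 11/14 → 1 ('b')
  [13] 14/7 → 4 ('bbab')
  [14] 7/10 → 5 ('bbabb')
  [15] 10/13 → 2 ('bb')
  [16] 13/6 → 5 ('bbbab')
  [17] 6/5 → 3 ('bbb')

n(n+1)/2 = 18·19/2 = 171
Σ LCP = 0 + 3 + 2 + 1 + 2 + 3 + 4 + 0 + 1 + 2 + 3 + 4 + 1 + 4 + 5 + 2 + 5 + 3 = 45
distinct = 171 − 45 = 126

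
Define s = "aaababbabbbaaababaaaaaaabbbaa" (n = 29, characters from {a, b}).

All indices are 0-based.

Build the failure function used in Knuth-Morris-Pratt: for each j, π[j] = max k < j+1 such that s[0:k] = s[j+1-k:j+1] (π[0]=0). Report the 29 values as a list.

π[0] = 0
j=1 s[j]='a': π[1]=1 (border 'a')
j=2 s[j]='a': π[2]=2 (border 'aa')
j=3 s[j]='b': k: 2→1→0; π[3]=0 (border '')
j=4 s[j]='a': π[4]=1 (border 'a')
j=5 s[j]='b': k: 1→0; π[5]=0 (border '')
j=6 s[j]='b': π[6]=0 (border '')
j=7 s[j]='a': π[7]=1 (border 'a')
j=8 s[j]='b': k: 1→0; π[8]=0 (border '')
j=9 s[j]='b': π[9]=0 (border '')
j=10 s[j]='b': π[10]=0 (border '')
j=11 s[j]='a': π[11]=1 (border 'a')
j=12 s[j]='a': π[12]=2 (border 'aa')
j=13 s[j]='a': π[13]=3 (border 'aaa')
j=14 s[j]='b': π[14]=4 (border 'aaab')
j=15 s[j]='a': π[15]=5 (border 'aaaba')
j=16 s[j]='b': π[16]=6 (border 'aaabab')
j=17 s[j]='a': k: 6→0; π[17]=1 (border 'a')
j=18 s[j]='a': π[18]=2 (border 'aa')
j=19 s[j]='a': π[19]=3 (border 'aaa')
j=20 s[j]='a': k: 3→2; π[20]=3 (border 'aaa')
j=21 s[j]='a': k: 3→2; π[21]=3 (border 'aaa')
j=22 s[j]='a': k: 3→2; π[22]=3 (border 'aaa')
j=23 s[j]='a': k: 3→2; π[23]=3 (border 'aaa')
j=24 s[j]='b': π[24]=4 (border 'aaab')
j=25 s[j]='b': k: 4→0; π[25]=0 (border '')
j=26 s[j]='b': π[26]=0 (border '')
j=27 s[j]='a': π[27]=1 (border 'a')
j=28 s[j]='a': π[28]=2 (border 'aa')

[0, 1, 2, 0, 1, 0, 0, 1, 0, 0, 0, 1, 2, 3, 4, 5, 6, 1, 2, 3, 3, 3, 3, 3, 4, 0, 0, 1, 2]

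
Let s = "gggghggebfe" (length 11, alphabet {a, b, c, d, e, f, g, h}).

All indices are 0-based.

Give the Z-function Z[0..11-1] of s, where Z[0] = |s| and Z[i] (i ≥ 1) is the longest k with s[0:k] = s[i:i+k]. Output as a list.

Z[0]=11
i=1: outside box; Z[1]=3 extend→box=[1,4)
i=2: min(r-i=2, Z[1]=3)=2; Z[2]=2
i=3: min(r-i=1, Z[2]=2)=1; Z[3]=1
i=4: outside box; Z[4]=0
i=5: outside box; Z[5]=2 extend→box=[5,7)
i=6: min(r-i=1, Z[1]=3)=1; Z[6]=1
i=7: outside box; Z[7]=0
i=8: outside box; Z[8]=0
i=9: outside box; Z[9]=0
i=10: outside box; Z[10]=0

[11, 3, 2, 1, 0, 2, 1, 0, 0, 0, 0]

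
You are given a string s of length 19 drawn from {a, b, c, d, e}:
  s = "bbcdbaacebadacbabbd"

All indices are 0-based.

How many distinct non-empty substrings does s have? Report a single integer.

sorted suffixes:
  #0 SA[0]=5  'aacebadacbabbd'
  #1 SA[1]=15  'abbd'
  #2 SA[2]=12  'acbabbd'
  #3 SA[3]=6  'acebadacbabbd'
  #4 SA[4]=10  'adacbabbd'
  #5 SA[5]=4  'baacebadacbabbd'
  #6 SA[6]=14  'babbd'
  #7 SA[7]=9  'badacbabbd'
  #8 SA[8]=0  'bbcdbaacebadacbabbd'
  #9 SA[9]=16  'bbd'
  #10 SA[10]=1  'bcdbaacebadacbabbd'
  #11 SA[11]=17  'bd'
  #12 SA[12]=13  'cbabbd'
  #13 SA[13]=2  'cdbaacebadacbabbd'
  #14 SA[14]=7  'cebadacbabbd'
  #15 SA[15]=18  'd'
  #16 SA[16]=11  'dacbabbd'
  #17 SA[17]=3  'dbaacebadacbabbd'
  #18 SA[18]=8  'ebadacbabbd'

SA = [5, 15, 12, 6, 10, 4, 14, 9, 0, 16, 1, 17, 13, 2, 7, 18, 11, 3, 8]
rank  pair      lcp
   1  s[5:],s[15:]  1  'a'
   2  s[15:],s[12:]  1  'a'
   3  s[12:],s[6:]  2  'ac'
   4  s[6:],s[10:]  1  'a'
   5  s[10:],s[4:]  0  ''
   6  s[4:],s[14:]  2  'ba'
   7  s[14:],s[9:]  2  'ba'
   8  s[9:],s[0:]  1  'b'
   9  s[0:],s[16:]  2  'bb'
  10  s[16:],s[1:]  1  'b'
  11  s[1:],s[17:]  1  'b'
  12  s[17:],s[13:]  0  ''
  13  s[13:],s[2:]  1  'c'
  14  s[2:],s[7:]  1  'c'
  15  s[7:],s[18:]  0  ''
  16  s[18:],s[11:]  1  'd'
  17  s[11:],s[3:]  1  'd'
  18  s[3:],s[8:]  0  ''

n(n+1)/2 = 19·20/2 = 190
Σ LCP = 0 + 1 + 1 + 2 + 1 + 0 + 2 + 2 + 1 + 2 + 1 + 1 + 0 + 1 + 1 + 0 + 1 + 1 + 0 = 18
distinct = 190 − 18 = 172

172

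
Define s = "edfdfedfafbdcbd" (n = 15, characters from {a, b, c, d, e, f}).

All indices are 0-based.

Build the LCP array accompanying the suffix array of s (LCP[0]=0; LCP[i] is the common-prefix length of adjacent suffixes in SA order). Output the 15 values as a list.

sorted suffixes:
  #0 SA[0]=8  'afbdcbd'
  #1 SA[1]=13  'bd'
  #2 SA[2]=10  'bdcbd'
  #3 SA[3]=12  'cbd'
  #4 SA[4]=14  'd'
  #5 SA[5]=11  'dcbd'
  #6 SA[6]=6  'dfafbdcbd'
  #7 SA[7]=1  'dfdfedfafbdcbd'
  #8 SA[8]=3  'dfedfafbdcbd'
  #9 SA[9]=5  'edfafbdcbd'
  #10 SA[10]=0  'edfdfedfafbdcbd'
  #11 SA[11]=7  'fafbdcbd'
  #12 SA[12]=9  'fbdcbd'
  #13 SA[13]=2  'fdfedfafbdcbd'
  #14 SA[14]=4  'fedfafbdcbd'

SA = [8, 13, 10, 12, 14, 11, 6, 1, 3, 5, 0, 7, 9, 2, 4]
[i] adj suffixes → lcp
  [1] 8/13 → 0 ('')
  [2] 13/10 → 2 ('bd')
  [3] 10/12 → 0 ('')
  [4] 12/14 → 0 ('')
  [5] 14/11 → 1 ('d')
  [6] 11/6 → 1 ('d')
  [7] 6/1 → 2 ('df')
  [8] 1/3 → 2 ('df')
  [9] 3/5 → 0 ('')
  [10] 5/0 → 3 ('edf')
  [11] 0/7 → 0 ('')
  [12] 7/9 → 1 ('f')
  [13] 9/2 → 1 ('f')
  [14] 2/4 → 1 ('f')

[0, 0, 2, 0, 0, 1, 1, 2, 2, 0, 3, 0, 1, 1, 1]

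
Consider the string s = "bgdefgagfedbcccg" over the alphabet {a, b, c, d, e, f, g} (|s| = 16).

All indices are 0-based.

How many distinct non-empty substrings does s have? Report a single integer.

sorted suffixes:
  #0 SA[0]=6  'agfedbcccg'
  #1 SA[1]=11  'bcccg'
  #2 SA[2]=0  'bgdefgagfedbcccg'
  #3 SA[3]=12  'cccg'
  #4 SA[4]=13  'ccg'
  #5 SA[5]=14  'cg'
  #6 SA[6]=10  'dbcccg'
  #7 SA[7]=2  'defgagfedbcccg'
  #8 SA[8]=9  'edbcccg'
  #9 SA[9]=3  'efgagfedbcccg'
  #10 SA[10]=8  'fedbcccg'
  #11 SA[11]=4  'fgagfedbcccg'
  #12 SA[12]=15  'g'
  #13 SA[13]=5  'gagfedbcccg'
  #14 SA[14]=1  'gdefgagfedbcccg'
  #15 SA[15]=7  'gfedbcccg'

SA = [6, 11, 0, 12, 13, 14, 10, 2, 9, 3, 8, 4, 15, 5, 1, 7]
i: (SA[i-1],SA[i]) lcp shared
  1: (6,11) 0 ''
  2: (11,0) 1 'b'
  3: (0,12) 0 ''
  4: (12,13) 2 'cc'
  5: (13,14) 1 'c'
  6: (14,10) 0 ''
  7: (10,2) 1 'd'
  8: (2,9) 0 ''
  9: (9,3) 1 'e'
  10: (3,8) 0 ''
  11: (8,4) 1 'f'
  12: (4,15) 0 ''
  13: (15,5) 1 'g'
  14: (5,1) 1 'g'
  15: (1,7) 1 'g'

n(n+1)/2 = 16·17/2 = 136
Σ LCP = 0 + 0 + 1 + 0 + 2 + 1 + 0 + 1 + 0 + 1 + 0 + 1 + 0 + 1 + 1 + 1 = 10
distinct = 136 − 10 = 126

126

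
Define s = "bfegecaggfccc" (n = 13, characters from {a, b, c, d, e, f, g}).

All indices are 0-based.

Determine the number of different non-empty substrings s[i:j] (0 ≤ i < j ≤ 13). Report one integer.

rank | idx | suffix
   0 |   6 | aggfccc
   1 |   0 | bfegecaggfccc
   2 |  12 | c
   3 |   5 | caggfccc
   4 |  11 | cc
   5 |  10 | ccc
   6 |   4 | ecaggfccc
   7 |   2 | egecaggfccc
   8 |   9 | fccc
   9 |   1 | fegecaggfccc
  10 |   3 | gecaggfccc
  11 |   8 | gfccc
  12 |   7 | ggfccc

SA = [6, 0, 12, 5, 11, 10, 4, 2, 9, 1, 3, 8, 7]
i: (SA[i-1],SA[i]) lcp shared
  1: (6,0) 0 ''
  2: (0,12) 0 ''
  3: (12,5) 1 'c'
  4: (5,11) 1 'c'
  5: (11,10) 2 'cc'
  6: (10,4) 0 ''
  7: (4,2) 1 'e'
  8: (2,9) 0 ''
  9: (9,1) 1 'f'
  10: (1,3) 0 ''
  11: (3,8) 1 'g'
  12: (8,7) 1 'g'

n(n+1)/2 = 13·14/2 = 91
Σ LCP = 0 + 0 + 0 + 1 + 1 + 2 + 0 + 1 + 0 + 1 + 0 + 1 + 1 = 8
distinct = 91 − 8 = 83

83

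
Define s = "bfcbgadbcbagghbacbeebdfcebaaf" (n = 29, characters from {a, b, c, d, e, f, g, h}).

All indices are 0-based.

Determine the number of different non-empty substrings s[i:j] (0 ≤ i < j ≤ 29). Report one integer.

rank | idx | suffix
   0 |  26 | aaf
   1 |  15 | acbeebdfcebaaf
   2 |   5 | adbcbagghbacbeebdfcebaaf
   3 |  27 | af
   4 |  10 | agghbacbeebdfcebaaf
   5 |  25 | baaf
   6 |  14 | bacbeebdfcebaaf
   7 |   9 | bagghbacbeebdfcebaaf
   8 |   7 | bcbagghbacbeebdfcebaaf
   9 |  20 | bdfcebaaf
  10 |  17 | beebdfcebaaf
  11 |   0 | bfcbgadbcbagghbacbeebdfcebaaf
  12 |   3 | bgadbcbagghbacbeebdfcebaaf
  13 |   8 | cbagghbacbeebdfcebaaf
  14 |  16 | cbeebdfcebaaf
  15 |   2 | cbgadbcbagghbacbeebdfcebaaf
  16 |  23 | cebaaf
  17 |   6 | dbcbagghbacbeebdfcebaaf
  18 |  21 | dfcebaaf
  19 |  24 | ebaaf
  20 |  19 | ebdfcebaaf
  21 |  18 | eebdfcebaaf
  22 |  28 | f
  23 |   1 | fcbgadbcbagghbacbeebdfcebaaf
  24 |  22 | fcebaaf
  25 |   4 | gadbcbagghbacbeebdfcebaaf
  26 |  11 | gghbacbeebdfcebaaf
  27 |  12 | ghbacbeebdfcebaaf
  28 |  13 | hbacbeebdfcebaaf

SA = [26, 15, 5, 27, 10, 25, 14, 9, 7, 20, 17, 0, 3, 8, 16, 2, 23, 6, 21, 24, 19, 18, 28, 1, 22, 4, 11, 12, 13]
i: (SA[i-1],SA[i]) lcp shared
  1: (26,15) 1 'a'
  2: (15,5) 1 'a'
  3: (5,27) 1 'a'
  4: (27,10) 1 'a'
  5: (10,25) 0 ''
  6: (25,14) 2 'ba'
  7: (14,9) 2 'ba'
  8: (9,7) 1 'b'
  9: (7,20) 1 'b'
  10: (20,17) 1 'b'
  11: (17,0) 1 'b'
  12: (0,3) 1 'b'
  13: (3,8) 0 ''
  14: (8,16) 2 'cb'
  15: (16,2) 2 'cb'
  16: (2,23) 1 'c'
  17: (23,6) 0 ''
  18: (6,21) 1 'd'
  19: (21,24) 0 ''
  20: (24,19) 2 'eb'
  21: (19,18) 1 'e'
  22: (18,28) 0 ''
  23: (28,1) 1 'f'
  24: (1,22) 2 'fc'
  25: (22,4) 0 ''
  26: (4,11) 1 'g'
  27: (11,12) 1 'g'
  28: (12,13) 0 ''

n(n+1)/2 = 29·30/2 = 435
Σ LCP = 0 + 1 + 1 + 1 + 1 + 0 + 2 + 2 + 1 + 1 + 1 + 1 + 1 + 0 + 2 + 2 + 1 + 0 + 1 + 0 + 2 + 1 + 0 + 1 + 2 + 0 + 1 + 1 + 0 = 27
distinct = 435 − 27 = 408

408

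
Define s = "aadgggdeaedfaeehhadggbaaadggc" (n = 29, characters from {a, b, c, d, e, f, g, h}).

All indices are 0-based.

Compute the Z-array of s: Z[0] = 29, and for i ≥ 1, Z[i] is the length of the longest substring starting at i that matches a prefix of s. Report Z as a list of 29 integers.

[29, 1, 0, 0, 0, 0, 0, 0, 1, 0, 0, 0, 1, 0, 0, 0, 0, 1, 0, 0, 0, 0, 2, 5, 1, 0, 0, 0, 0]

Z[0]=29
i=1: outside box; Z[1]=1 extend→box=[1,2)
i=2: outside box; Z[2]=0
i=3: outside box; Z[3]=0
i=4: outside box; Z[4]=0
i=5: outside box; Z[5]=0
i=6: outside box; Z[6]=0
i=7: outside box; Z[7]=0
i=8: outside box; Z[8]=1 extend→box=[8,9)
i=9: outside box; Z[9]=0
i=10: outside box; Z[10]=0
i=11: outside box; Z[11]=0
i=12: outside box; Z[12]=1 extend→box=[12,13)
i=13: outside box; Z[13]=0
i=14: outside box; Z[14]=0
i=15: outside box; Z[15]=0
i=16: outside box; Z[16]=0
i=17: outside box; Z[17]=1 extend→box=[17,18)
i=18: outside box; Z[18]=0
i=19: outside box; Z[19]=0
i=20: outside box; Z[20]=0
i=21: outside box; Z[21]=0
i=22: outside box; Z[22]=2 extend→box=[22,24)
i=23: min(r-i=1, Z[1]=1)=1; Z[23]=5 extend→box=[23,28)
i=24: min(r-i=4, Z[1]=1)=1; Z[24]=1
i=25: min(r-i=3, Z[2]=0)=0; Z[25]=0
i=26: min(r-i=2, Z[3]=0)=0; Z[26]=0
i=27: min(r-i=1, Z[4]=0)=0; Z[27]=0
i=28: outside box; Z[28]=0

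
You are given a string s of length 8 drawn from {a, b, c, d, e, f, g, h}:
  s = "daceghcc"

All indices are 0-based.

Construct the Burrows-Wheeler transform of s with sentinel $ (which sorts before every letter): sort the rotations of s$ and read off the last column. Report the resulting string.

rank  rotation   last
    0  $daceghcc  c
    1  aceghcc$d  d
    2  c$daceghc  c
    3  cc$dacegh  h
    4  ceghcc$da  a
    5  daceghcc$  $
    6  eghcc$dac  c
    7  ghcc$dace  e
    8  hcc$daceg  g

cdcha$ceg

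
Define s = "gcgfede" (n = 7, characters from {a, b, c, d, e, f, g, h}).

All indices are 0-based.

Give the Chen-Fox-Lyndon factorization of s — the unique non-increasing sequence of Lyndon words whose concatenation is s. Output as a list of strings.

emit factor 1: 'g' (i=0, period=1)
emit factor 2: 'cgfede' (i=1, period=6)

["g", "cgfede"]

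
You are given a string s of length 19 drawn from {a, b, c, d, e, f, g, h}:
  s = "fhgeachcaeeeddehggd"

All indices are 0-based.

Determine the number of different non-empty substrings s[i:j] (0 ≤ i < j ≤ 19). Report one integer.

rank→(start, suffix):
  0 → (4, 'achcaeeeddehggd')
  1 → (8, 'aeeeddehggd')
  2 → (7, 'caeeeddehggd')
  3 → (5, 'chcaeeeddehggd')
  4 → (18, 'd')
  5 → (12, 'ddehggd')
  6 → (13, 'dehggd')
  7 → (3, 'eachcaeeeddehggd')
  8 → (11, 'eddehggd')
  9 → (10, 'eeddehggd')
  10 → (9, 'eeeddehggd')
  11 → (14, 'ehggd')
  12 → (0, 'fhgeachcaeeeddehggd')
  13 → (17, 'gd')
  14 → (2, 'geachcaeeeddehggd')
  15 → (16, 'ggd')
  16 → (6, 'hcaeeeddehggd')
  17 → (1, 'hgeachcaeeeddehggd')
  18 → (15, 'hggd')

SA = [4, 8, 7, 5, 18, 12, 13, 3, 11, 10, 9, 14, 0, 17, 2, 16, 6, 1, 15]
rank  pair      lcp
   1  s[4:],s[8:]  1  'a'
   2  s[8:],s[7:]  0  ''
   3  s[7:],s[5:]  1  'c'
   4  s[5:],s[18:]  0  ''
   5  s[18:],s[12:]  1  'd'
   6  s[12:],s[13:]  1  'd'
   7  s[13:],s[3:]  0  ''
   8  s[3:],s[11:]  1  'e'
   9  s[11:],s[10:]  1  'e'
  10  s[10:],s[9:]  2  'ee'
  11  s[9:],s[14:]  1  'e'
  12  s[14:],s[0:]  0  ''
  13  s[0:],s[17:]  0  ''
  14  s[17:],s[2:]  1  'g'
  15  s[2:],s[16:]  1  'g'
  16  s[16:],s[6:]  0  ''
  17  s[6:],s[1:]  1  'h'
  18  s[1:],s[15:]  2  'hg'

n(n+1)/2 = 19·20/2 = 190
Σ LCP = 0 + 1 + 0 + 1 + 0 + 1 + 1 + 0 + 1 + 1 + 2 + 1 + 0 + 0 + 1 + 1 + 0 + 1 + 2 = 14
distinct = 190 − 14 = 176

176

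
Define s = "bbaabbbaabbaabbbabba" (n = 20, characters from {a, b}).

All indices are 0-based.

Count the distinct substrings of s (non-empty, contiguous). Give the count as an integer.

rank→(start, suffix):
  0 → (19, 'a')
  1 → (7, 'aabbaabbbabba')
  2 → (2, 'aabbbaabbaabbbabba')
  3 → (11, 'aabbbabba')
  4 → (16, 'abba')
  5 → (8, 'abbaabbbabba')
  6 → (3, 'abbbaabbaabbbabba')
  7 → (12, 'abbbabba')
  8 → (18, 'ba')
  9 → (6, 'baabbaabbbabba')
  10 → (1, 'baabbbaabbaabbbabba')
  11 → (10, 'baabbbabba')
  12 → (15, 'babba')
  13 → (17, 'bba')
  14 → (5, 'bbaabbaabbbabba')
  15 → (0, 'bbaabbbaabbaabbbabba')
  16 → (9, 'bbaabbbabba')
  17 → (14, 'bbabba')
  18 → (4, 'bbbaabbaabbbabba')
  19 → (13, 'bbbabba')

SA = [19, 7, 2, 11, 16, 8, 3, 12, 18, 6, 1, 10, 15, 17, 5, 0, 9, 14, 4, 13]
i: (SA[i-1],SA[i]) lcp shared
  1: (19,7) 1 'a'
  2: (7,2) 4 'aabb'
  3: (2,11) 6 'aabbba'
  4: (11,16) 1 'a'
  5: (16,8) 4 'abba'
  6: (8,3) 3 'abb'
  7: (3,12) 5 'abbba'
  8: (12,18) 0 ''
  9: (18,6) 2 'ba'
  10: (6,1) 5 'baabb'
  11: (1,10) 7 'baabbba'
  12: (10,15) 2 'ba'
  13: (15,17) 1 'b'
  14: (17,5) 3 'bba'
  15: (5,0) 6 'bbaabb'
  16: (0,9) 8 'bbaabbba'
  17: (9,14) 3 'bba'
  18: (14,4) 2 'bb'
  19: (4,13) 4 'bbba'

n(n+1)/2 = 20·21/2 = 210
Σ LCP = 0 + 1 + 4 + 6 + 1 + 4 + 3 + 5 + 0 + 2 + 5 + 7 + 2 + 1 + 3 + 6 + 8 + 3 + 2 + 4 = 67
distinct = 210 − 67 = 143

143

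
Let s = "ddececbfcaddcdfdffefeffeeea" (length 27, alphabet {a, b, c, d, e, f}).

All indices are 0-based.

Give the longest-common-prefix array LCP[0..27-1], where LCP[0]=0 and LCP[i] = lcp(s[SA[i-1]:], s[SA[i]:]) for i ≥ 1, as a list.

sorted suffixes:
  #0 SA[0]=26  'a'
  #1 SA[1]=9  'addcdfdffefeffeeea'
  #2 SA[2]=6  'bfcaddcdfdffefeffeeea'
  #3 SA[3]=8  'caddcdfdffefeffeeea'
  #4 SA[4]=5  'cbfcaddcdfdffefeffeeea'
  #5 SA[5]=12  'cdfdffefeffeeea'
  #6 SA[6]=3  'cecbfcaddcdfdffefeffeeea'
  #7 SA[7]=11  'dcdfdffefeffeeea'
  #8 SA[8]=10  'ddcdfdffefeffeeea'
  #9 SA[9]=0  'ddececbfcaddcdfdffefeffeeea'
  #10 SA[10]=1  'dececbfcaddcdfdffefeffeeea'
  #11 SA[11]=13  'dfdffefeffeeea'
  #12 SA[12]=15  'dffefeffeeea'
  #13 SA[13]=25  'ea'
  #14 SA[14]=4  'ecbfcaddcdfdffefeffeeea'
  #15 SA[15]=2  'ececbfcaddcdfdffefeffeeea'
  #16 SA[16]=24  'eea'
  #17 SA[17]=23  'eeea'
  #18 SA[18]=18  'efeffeeea'
  #19 SA[19]=20  'effeeea'
  #20 SA[20]=7  'fcaddcdfdffefeffeeea'
  #21 SA[21]=14  'fdffefeffeeea'
  #22 SA[22]=22  'feeea'
  #23 SA[23]=17  'fefeffeeea'
  #24 SA[24]=19  'feffeeea'
  #25 SA[25]=21  'ffeeea'
  #26 SA[26]=16  'ffefeffeeea'

SA = [26, 9, 6, 8, 5, 12, 3, 11, 10, 0, 1, 13, 15, 25, 4, 2, 24, 23, 18, 20, 7, 14, 22, 17, 19, 21, 16]
[i] adj suffixes → lcp
  [1] 26/9 → 1 ('a')
  [2] 9/6 → 0 ('')
  [3] 6/8 → 0 ('')
  [4] 8/5 → 1 ('c')
  [5] 5/12 → 1 ('c')
  [6] 12/3 → 1 ('c')
  [7] 3/11 → 0 ('')
  [8] 11/10 → 1 ('d')
  [9] 10/0 → 2 ('dd')
  [10] 0/1 → 1 ('d')
  [11] 1/13 → 1 ('d')
  [12] 13/15 → 2 ('df')
  [13] 15/25 → 0 ('')
  [14] 25/4 → 1 ('e')
  [15] 4/2 → 2 ('ec')
  [16] 2/24 → 1 ('e')
  [17] 24/23 → 2 ('ee')
  [18] 23/18 → 1 ('e')
  [19] 18/20 → 2 ('ef')
  [20] 20/7 → 0 ('')
  [21] 7/14 → 1 ('f')
  [22] 14/22 → 1 ('f')
  [23] 22/17 → 2 ('fe')
  [24] 17/19 → 3 ('fef')
  [25] 19/21 → 1 ('f')
  [26] 21/16 → 3 ('ffe')

[0, 1, 0, 0, 1, 1, 1, 0, 1, 2, 1, 1, 2, 0, 1, 2, 1, 2, 1, 2, 0, 1, 1, 2, 3, 1, 3]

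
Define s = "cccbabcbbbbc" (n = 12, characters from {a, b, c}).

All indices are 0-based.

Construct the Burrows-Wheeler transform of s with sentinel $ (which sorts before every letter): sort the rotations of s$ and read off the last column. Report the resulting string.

rank  rotation       last
    0  $cccbabcbbbbc  c
    1  abcbbbbc$cccb  b
    2  babcbbbbc$ccc  c
    3  bbbbc$cccbabc  c
    4  bbbc$cccbabcb  b
    5  bbc$cccbabcbb  b
    6  bc$cccbabcbbb  b
    7  bcbbbbc$cccba  a
    8  c$cccbabcbbbb  b
    9  cbabcbbbbc$cc  c
   10  cbbbbc$cccbab  b
   11  ccbabcbbbbc$c  c
   12  cccbabcbbbbc$  $

cbccbbbabcbc$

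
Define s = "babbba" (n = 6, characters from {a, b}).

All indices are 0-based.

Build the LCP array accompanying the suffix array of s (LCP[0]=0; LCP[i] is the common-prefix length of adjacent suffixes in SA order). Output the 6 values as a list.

sorted suffixes:
  #0 SA[0]=5  'a'
  #1 SA[1]=1  'abbba'
  #2 SA[2]=4  'ba'
  #3 SA[3]=0  'babbba'
  #4 SA[4]=3  'bba'
  #5 SA[5]=2  'bbba'

SA = [5, 1, 4, 0, 3, 2]
[i] adj suffixes → lcp
  [1] 5/1 → 1 ('a')
  [2] 1/4 → 0 ('')
  [3] 4/0 → 2 ('ba')
  [4] 0/3 → 1 ('b')
  [5] 3/2 → 2 ('bb')

[0, 1, 0, 2, 1, 2]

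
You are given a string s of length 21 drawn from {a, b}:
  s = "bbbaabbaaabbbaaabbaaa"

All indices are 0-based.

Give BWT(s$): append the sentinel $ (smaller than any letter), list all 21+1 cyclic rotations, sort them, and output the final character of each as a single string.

rank  rotation                last
    0  $bbbaabbaaabbbaaabbaaa  a
    1  a$bbbaabbaaabbbaaabbaa  a
    2  aa$bbbaabbaaabbbaaabba  a
    3  aaa$bbbaabbaaabbbaaabb  b
    4  aaabbaaa$bbbaabbaaabbb  b
    5  aaabbbaaabbaaa$bbbaabb  b
    6  aabbaaa$bbbaabbaaabbba  a
    7  aabbaaabbbaaabbaaa$bbb  b
    8  aabbbaaabbaaa$bbbaabba  a
    9  abbaaa$bbbaabbaaabbbaa  a
   10  abbaaabbbaaabbaaa$bbba  a
   11  abbbaaabbaaa$bbbaabbaa  a
   12  baaa$bbbaabbaaabbbaaab  b
   13  baaabbaaa$bbbaabbaaabb  b
   14  baaabbbaaabbaaa$bbbaab  b
   15  baabbaaabbbaaabbaaa$bb  b
   16  bbaaa$bbbaabbaaabbbaaa  a
   17  bbaaabbaaa$bbbaabbaaab  b
   18  bbaaabbbaaabbaaa$bbbaa  a
   19  bbaabbaaabbbaaabbaaa$b  b
   20  bbbaaabbaaa$bbbaabbaaa  a
   21  bbbaabbaaabbbaaabbaaa$  $

aaabbbabaaaabbbbababa$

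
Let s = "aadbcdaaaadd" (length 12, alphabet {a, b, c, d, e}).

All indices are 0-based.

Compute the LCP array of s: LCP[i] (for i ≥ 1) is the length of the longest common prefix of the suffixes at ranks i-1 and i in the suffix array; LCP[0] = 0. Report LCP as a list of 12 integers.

rank→(start, suffix):
  0 → (6, 'aaaadd')
  1 → (7, 'aaadd')
  2 → (0, 'aadbcdaaaadd')
  3 → (8, 'aadd')
  4 → (1, 'adbcdaaaadd')
  5 → (9, 'add')
  6 → (3, 'bcdaaaadd')
  7 → (4, 'cdaaaadd')
  8 → (11, 'd')
  9 → (5, 'daaaadd')
  10 → (2, 'dbcdaaaadd')
  11 → (10, 'dd')

SA = [6, 7, 0, 8, 1, 9, 3, 4, 11, 5, 2, 10]
[i] adj suffixes → lcp
  [1] 6/7 → 3 ('aaa')
  [2] 7/0 → 2 ('aa')
  [3] 0/8 → 3 ('aad')
  [4] 8/1 → 1 ('a')
  [5] 1/9 → 2 ('ad')
  [6] 9/3 → 0 ('')
  [7] 3/4 → 0 ('')
  [8] 4/11 → 0 ('')
  [9] 11/5 → 1 ('d')
  [10] 5/2 → 1 ('d')
  [11] 2/10 → 1 ('d')

[0, 3, 2, 3, 1, 2, 0, 0, 0, 1, 1, 1]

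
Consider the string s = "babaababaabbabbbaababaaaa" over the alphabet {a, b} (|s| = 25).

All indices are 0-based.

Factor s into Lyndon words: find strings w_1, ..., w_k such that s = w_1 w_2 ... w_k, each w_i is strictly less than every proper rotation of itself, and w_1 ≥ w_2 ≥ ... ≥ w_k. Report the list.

emit factor 1: 'b' (i=0, period=1)
emit factor 2: 'ab' (i=1, period=2)
emit factor 3: 'aababaabbabbb' (i=3, period=13)
emit factor 4: 'aabab' (i=16, period=5)
emit factor 5: 'a' (i=21, period=1)
emit factor 6: 'a' (i=22, period=1)
emit factor 7: 'a' (i=23, period=1)
emit factor 8: 'a' (i=24, period=1)

["b", "ab", "aababaabbabbb", "aabab", "a", "a", "a", "a"]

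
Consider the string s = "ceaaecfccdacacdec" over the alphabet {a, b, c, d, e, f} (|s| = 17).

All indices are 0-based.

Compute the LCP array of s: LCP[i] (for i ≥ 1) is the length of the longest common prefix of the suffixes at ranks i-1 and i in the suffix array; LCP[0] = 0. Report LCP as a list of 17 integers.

rank→(start, suffix):
  0 → (2, 'aaecfccdacacdec')
  1 → (10, 'acacdec')
  2 → (12, 'acdec')
  3 → (3, 'aecfccdacacdec')
  4 → (16, 'c')
  5 → (11, 'cacdec')
  6 → (7, 'ccdacacdec')
  7 → (8, 'cdacacdec')
  8 → (13, 'cdec')
  9 → (0, 'ceaaecfccdacacdec')
  10 → (5, 'cfccdacacdec')
  11 → (9, 'dacacdec')
  12 → (14, 'dec')
  13 → (1, 'eaaecfccdacacdec')
  14 → (15, 'ec')
  15 → (4, 'ecfccdacacdec')
  16 → (6, 'fccdacacdec')

SA = [2, 10, 12, 3, 16, 11, 7, 8, 13, 0, 5, 9, 14, 1, 15, 4, 6]
[i] adj suffixes → lcp
  [1] 2/10 → 1 ('a')
  [2] 10/12 → 2 ('ac')
  [3] 12/3 → 1 ('a')
  [4] 3/16 → 0 ('')
  [5] 16/11 → 1 ('c')
  [6] 11/7 → 1 ('c')
  [7] 7/8 → 1 ('c')
  [8] 8/13 → 2 ('cd')
  [9] 13/0 → 1 ('c')
  [10] 0/5 → 1 ('c')
  [11] 5/9 → 0 ('')
  [12] 9/14 → 1 ('d')
  [13] 14/1 → 0 ('')
  [14] 1/15 → 1 ('e')
  [15] 15/4 → 2 ('ec')
  [16] 4/6 → 0 ('')

[0, 1, 2, 1, 0, 1, 1, 1, 2, 1, 1, 0, 1, 0, 1, 2, 0]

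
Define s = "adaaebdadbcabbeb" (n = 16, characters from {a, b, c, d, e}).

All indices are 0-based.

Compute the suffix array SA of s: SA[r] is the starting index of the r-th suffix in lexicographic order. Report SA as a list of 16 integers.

[2, 11, 0, 7, 3, 15, 12, 9, 5, 13, 10, 1, 6, 8, 14, 4]

sorted suffixes:
  #0 SA[0]=2  'aaebdadbcabbeb'
  #1 SA[1]=11  'abbeb'
  #2 SA[2]=0  'adaaebdadbcabbeb'
  #3 SA[3]=7  'adbcabbeb'
  #4 SA[4]=3  'aebdadbcabbeb'
  #5 SA[5]=15  'b'
  #6 SA[6]=12  'bbeb'
  #7 SA[7]=9  'bcabbeb'
  #8 SA[8]=5  'bdadbcabbeb'
  #9 SA[9]=13  'beb'
  #10 SA[10]=10  'cabbeb'
  #11 SA[11]=1  'daaebdadbcabbeb'
  #12 SA[12]=6  'dadbcabbeb'
  #13 SA[13]=8  'dbcabbeb'
  #14 SA[14]=14  'eb'
  #15 SA[15]=4  'ebdadbcabbeb'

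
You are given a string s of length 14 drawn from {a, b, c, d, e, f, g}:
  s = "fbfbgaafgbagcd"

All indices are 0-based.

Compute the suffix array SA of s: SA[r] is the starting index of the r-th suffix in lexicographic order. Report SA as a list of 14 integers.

[5, 6, 10, 9, 1, 3, 12, 13, 0, 2, 7, 4, 8, 11]

sorted suffixes:
  #0 SA[0]=5  'aafgbagcd'
  #1 SA[1]=6  'afgbagcd'
  #2 SA[2]=10  'agcd'
  #3 SA[3]=9  'bagcd'
  #4 SA[4]=1  'bfbgaafgbagcd'
  #5 SA[5]=3  'bgaafgbagcd'
  #6 SA[6]=12  'cd'
  #7 SA[7]=13  'd'
  #8 SA[8]=0  'fbfbgaafgbagcd'
  #9 SA[9]=2  'fbgaafgbagcd'
  #10 SA[10]=7  'fgbagcd'
  #11 SA[11]=4  'gaafgbagcd'
  #12 SA[12]=8  'gbagcd'
  #13 SA[13]=11  'gcd'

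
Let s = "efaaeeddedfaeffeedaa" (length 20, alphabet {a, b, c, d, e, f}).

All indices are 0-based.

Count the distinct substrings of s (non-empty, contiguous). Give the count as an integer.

rank | idx | suffix
   0 |  19 | a
   1 |  18 | aa
   2 |   2 | aaeeddedfaeffeedaa
   3 |   3 | aeeddedfaeffeedaa
   4 |  11 | aeffeedaa
   5 |  17 | daa
   6 |   6 | ddedfaeffeedaa
   7 |   7 | dedfaeffeedaa
   8 |   9 | dfaeffeedaa
   9 |  16 | edaa
  10 |   5 | eddedfaeffeedaa
  11 |   8 | edfaeffeedaa
  12 |  15 | eedaa
  13 |   4 | eeddedfaeffeedaa
  14 |   0 | efaaeeddedfaeffeedaa
  15 |  12 | effeedaa
  16 |   1 | faaeeddedfaeffeedaa
  17 |  10 | faeffeedaa
  18 |  14 | feedaa
  19 |  13 | ffeedaa

SA = [19, 18, 2, 3, 11, 17, 6, 7, 9, 16, 5, 8, 15, 4, 0, 12, 1, 10, 14, 13]
i: (SA[i-1],SA[i]) lcp shared
  1: (19,18) 1 'a'
  2: (18,2) 2 'aa'
  3: (2,3) 1 'a'
  4: (3,11) 2 'ae'
  5: (11,17) 0 ''
  6: (17,6) 1 'd'
  7: (6,7) 1 'd'
  8: (7,9) 1 'd'
  9: (9,16) 0 ''
  10: (16,5) 2 'ed'
  11: (5,8) 2 'ed'
  12: (8,15) 1 'e'
  13: (15,4) 3 'eed'
  14: (4,0) 1 'e'
  15: (0,12) 2 'ef'
  16: (12,1) 0 ''
  17: (1,10) 2 'fa'
  18: (10,14) 1 'f'
  19: (14,13) 1 'f'

n(n+1)/2 = 20·21/2 = 210
Σ LCP = 0 + 1 + 2 + 1 + 2 + 0 + 1 + 1 + 1 + 0 + 2 + 2 + 1 + 3 + 1 + 2 + 0 + 2 + 1 + 1 = 24
distinct = 210 − 24 = 186

186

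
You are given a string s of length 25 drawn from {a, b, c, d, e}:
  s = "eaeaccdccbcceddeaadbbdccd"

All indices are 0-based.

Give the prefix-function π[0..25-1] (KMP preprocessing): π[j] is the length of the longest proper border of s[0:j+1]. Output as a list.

π[0] = 0
j=1 s[j]='a': π[1]=0 (border '')
j=2 s[j]='e': π[2]=1 (border 'e')
j=3 s[j]='a': π[3]=2 (border 'ea')
j=4 s[j]='c': k: 2→0; π[4]=0 (border '')
j=5 s[j]='c': π[5]=0 (border '')
j=6 s[j]='d': π[6]=0 (border '')
j=7 s[j]='c': π[7]=0 (border '')
j=8 s[j]='c': π[8]=0 (border '')
j=9 s[j]='b': π[9]=0 (border '')
j=10 s[j]='c': π[10]=0 (border '')
j=11 s[j]='c': π[11]=0 (border '')
j=12 s[j]='e': π[12]=1 (border 'e')
j=13 s[j]='d': k: 1→0; π[13]=0 (border '')
j=14 s[j]='d': π[14]=0 (border '')
j=15 s[j]='e': π[15]=1 (border 'e')
j=16 s[j]='a': π[16]=2 (border 'ea')
j=17 s[j]='a': k: 2→0; π[17]=0 (border '')
j=18 s[j]='d': π[18]=0 (border '')
j=19 s[j]='b': π[19]=0 (border '')
j=20 s[j]='b': π[20]=0 (border '')
j=21 s[j]='d': π[21]=0 (border '')
j=22 s[j]='c': π[22]=0 (border '')
j=23 s[j]='c': π[23]=0 (border '')
j=24 s[j]='d': π[24]=0 (border '')

[0, 0, 1, 2, 0, 0, 0, 0, 0, 0, 0, 0, 1, 0, 0, 1, 2, 0, 0, 0, 0, 0, 0, 0, 0]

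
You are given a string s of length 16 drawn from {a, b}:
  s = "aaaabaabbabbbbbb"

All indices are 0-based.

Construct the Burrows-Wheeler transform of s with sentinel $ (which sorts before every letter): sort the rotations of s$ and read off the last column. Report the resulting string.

rank  rotation           last
    0  $aaaabaabbabbbbbb  b
    1  aaaabaabbabbbbbb$  $
    2  aaabaabbabbbbbb$a  a
    3  aabaabbabbbbbb$aa  a
    4  aabbabbbbbb$aaaab  b
    5  abaabbabbbbbb$aaa  a
    6  abbabbbbbb$aaaaba  a
    7  abbbbbb$aaaabaabb  b
    8  b$aaaabaabbabbbbb  b
    9  baabbabbbbbb$aaaa  a
   10  babbbbbb$aaaabaab  b
   11  bb$aaaabaabbabbbb  b
   12  bbabbbbbb$aaaabaa  a
   13  bbb$aaaabaabbabbb  b
   14  bbbb$aaaabaabbabb  b
   15  bbbbb$aaaabaabbab  b
   16  bbbbbb$aaaabaabba  a

b$aabaabbabbabbba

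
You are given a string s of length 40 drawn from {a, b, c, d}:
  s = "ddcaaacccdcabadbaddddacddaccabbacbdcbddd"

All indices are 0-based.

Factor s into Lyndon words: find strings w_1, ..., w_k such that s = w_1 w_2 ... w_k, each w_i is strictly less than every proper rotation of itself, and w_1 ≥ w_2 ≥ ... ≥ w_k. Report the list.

emit factor 1: 'd' (i=0, period=1)
emit factor 2: 'd' (i=1, period=1)
emit factor 3: 'c' (i=2, period=1)
emit factor 4: 'aaacccdcabadbaddddacddaccabbacbdcbddd' (i=3, period=37)

["d", "d", "c", "aaacccdcabadbaddddacddaccabbacbdcbddd"]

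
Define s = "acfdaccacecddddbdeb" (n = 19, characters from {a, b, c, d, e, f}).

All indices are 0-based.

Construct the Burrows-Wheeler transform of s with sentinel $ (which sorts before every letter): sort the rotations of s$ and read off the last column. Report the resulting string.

bdc$edcaeaafdddcbdcc

rank  rotation              last
    0  $acfdaccacecddddbdeb  b
    1  accacecddddbdeb$acfd  d
    2  acecddddbdeb$acfdacc  c
    3  acfdaccacecddddbdeb$  $
    4  b$acfdaccacecddddbde  e
    5  bdeb$acfdaccacecdddd  d
    6  cacecddddbdeb$acfdac  c
    7  ccacecddddbdeb$acfda  a
    8  cddddbdeb$acfdaccace  e
    9  cecddddbdeb$acfdacca  a
   10  cfdaccacecddddbdeb$a  a
   11  daccacecddddbdeb$acf  f
   12  dbdeb$acfdaccacecddd  d
   13  ddbdeb$acfdaccacecdd  d
   14  dddbdeb$acfdaccacecd  d
   15  ddddbdeb$acfdaccacec  c
   16  deb$acfdaccacecddddb  b
   17  eb$acfdaccacecddddbd  d
   18  ecddddbdeb$acfdaccac  c
   19  fdaccacecddddbdeb$ac  c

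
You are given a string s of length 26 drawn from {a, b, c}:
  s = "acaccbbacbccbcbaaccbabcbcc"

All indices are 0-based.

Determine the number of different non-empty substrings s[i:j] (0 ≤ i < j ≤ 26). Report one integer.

302

rank→(start, suffix):
  0 → (15, 'aaccbabcbcc')
  1 → (20, 'abcbcc')
  2 → (0, 'acaccbbacbccbcbaaccbabcbcc')
  3 → (7, 'acbccbcbaaccbabcbcc')
  4 → (16, 'accbabcbcc')
  5 → (2, 'accbbacbccbcbaaccbabcbcc')
  6 → (14, 'baaccbabcbcc')
  7 → (19, 'babcbcc')
  8 → (6, 'bacbccbcbaaccbabcbcc')
  9 → (5, 'bbacbccbcbaaccbabcbcc')
  10 → (12, 'bcbaaccbabcbcc')
  11 → (21, 'bcbcc')
  12 → (23, 'bcc')
  13 → (9, 'bccbcbaaccbabcbcc')
  14 → (25, 'c')
  15 → (1, 'caccbbacbccbcbaaccbabcbcc')
  16 → (13, 'cbaaccbabcbcc')
  17 → (18, 'cbabcbcc')
  18 → (4, 'cbbacbccbcbaaccbabcbcc')
  19 → (11, 'cbcbaaccbabcbcc')
  20 → (22, 'cbcc')
  21 → (8, 'cbccbcbaaccbabcbcc')
  22 → (24, 'cc')
  23 → (17, 'ccbabcbcc')
  24 → (3, 'ccbbacbccbcbaaccbabcbcc')
  25 → (10, 'ccbcbaaccbabcbcc')

SA = [15, 20, 0, 7, 16, 2, 14, 19, 6, 5, 12, 21, 23, 9, 25, 1, 13, 18, 4, 11, 22, 8, 24, 17, 3, 10]
[i] adj suffixes → lcp
  [1] 15/20 → 1 ('a')
  [2] 20/0 → 1 ('a')
  [3] 0/7 → 2 ('ac')
  [4] 7/16 → 2 ('ac')
  [5] 16/2 → 4 ('accb')
  [6] 2/14 → 0 ('')
  [7] 14/19 → 2 ('ba')
  [8] 19/6 → 2 ('ba')
  [9] 6/5 → 1 ('b')
  [10] 5/12 → 1 ('b')
  [11] 12/21 → 3 ('bcb')
  [12] 21/23 → 2 ('bc')
  [13] 23/9 → 3 ('bcc')
  [14] 9/25 → 0 ('')
  [15] 25/1 → 1 ('c')
  [16] 1/13 → 1 ('c')
  [17] 13/18 → 3 ('cba')
  [18] 18/4 → 2 ('cb')
  [19] 4/11 → 2 ('cb')
  [20] 11/22 → 3 ('cbc')
  [21] 22/8 → 4 ('cbcc')
  [22] 8/24 → 1 ('c')
  [23] 24/17 → 2 ('cc')
  [24] 17/3 → 3 ('ccb')
  [25] 3/10 → 3 ('ccb')

n(n+1)/2 = 26·27/2 = 351
Σ LCP = 0 + 1 + 1 + 2 + 2 + 4 + 0 + 2 + 2 + 1 + 1 + 3 + 2 + 3 + 0 + 1 + 1 + 3 + 2 + 2 + 3 + 4 + 1 + 2 + 3 + 3 = 49
distinct = 351 − 49 = 302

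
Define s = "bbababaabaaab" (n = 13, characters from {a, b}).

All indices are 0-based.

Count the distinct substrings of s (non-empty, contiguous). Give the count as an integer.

65

rank→(start, suffix):
  0 → (9, 'aaab')
  1 → (10, 'aab')
  2 → (6, 'aabaaab')
  3 → (11, 'ab')
  4 → (7, 'abaaab')
  5 → (4, 'abaabaaab')
  6 → (2, 'ababaabaaab')
  7 → (12, 'b')
  8 → (8, 'baaab')
  9 → (5, 'baabaaab')
  10 → (3, 'babaabaaab')
  11 → (1, 'bababaabaaab')
  12 → (0, 'bbababaabaaab')

SA = [9, 10, 6, 11, 7, 4, 2, 12, 8, 5, 3, 1, 0]
i: (SA[i-1],SA[i]) lcp shared
  1: (9,10) 2 'aa'
  2: (10,6) 3 'aab'
  3: (6,11) 1 'a'
  4: (11,7) 2 'ab'
  5: (7,4) 4 'abaa'
  6: (4,2) 3 'aba'
  7: (2,12) 0 ''
  8: (12,8) 1 'b'
  9: (8,5) 3 'baa'
  10: (5,3) 2 'ba'
  11: (3,1) 4 'baba'
  12: (1,0) 1 'b'

n(n+1)/2 = 13·14/2 = 91
Σ LCP = 0 + 2 + 3 + 1 + 2 + 4 + 3 + 0 + 1 + 3 + 2 + 4 + 1 = 26
distinct = 91 − 26 = 65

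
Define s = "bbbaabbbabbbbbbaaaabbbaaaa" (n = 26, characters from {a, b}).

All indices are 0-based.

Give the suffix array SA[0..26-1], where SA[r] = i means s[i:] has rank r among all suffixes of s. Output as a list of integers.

sorted suffixes:
  #0 SA[0]=25  'a'
  #1 SA[1]=24  'aa'
  #2 SA[2]=23  'aaa'
  #3 SA[3]=22  'aaaa'
  #4 SA[4]=15  'aaaabbbaaaa'
  #5 SA[5]=16  'aaabbbaaaa'
  #6 SA[6]=17  'aabbbaaaa'
  #7 SA[7]=3  'aabbbabbbbbbaaaabbbaaaa'
  #8 SA[8]=18  'abbbaaaa'
  #9 SA[9]=4  'abbbabbbbbbaaaabbbaaaa'
  #10 SA[10]=8  'abbbbbbaaaabbbaaaa'
  #11 SA[11]=21  'baaaa'
  #12 SA[12]=14  'baaaabbbaaaa'
  #13 SA[13]=2  'baabbbabbbbbbaaaabbbaaaa'
  #14 SA[14]=7  'babbbbbbaaaabbbaaaa'
  #15 SA[15]=20  'bbaaaa'
  #16 SA[16]=13  'bbaaaabbbaaaa'
  #17 SA[17]=1  'bbaabbbabbbbbbaaaabbbaaaa'
  #18 SA[18]=6  'bbabbbbbbaaaabbbaaaa'
  #19 SA[19]=19  'bbbaaaa'
  #20 SA[20]=12  'bbbaaaabbbaaaa'
  #21 SA[21]=0  'bbbaabbbabbbbbbaaaabbbaaaa'
  #22 SA[22]=5  'bbbabbbbbbaaaabbbaaaa'
  #23 SA[23]=11  'bbbbaaaabbbaaaa'
  #24 SA[24]=10  'bbbbbaaaabbbaaaa'
  #25 SA[25]=9  'bbbbbbaaaabbbaaaa'

[25, 24, 23, 22, 15, 16, 17, 3, 18, 4, 8, 21, 14, 2, 7, 20, 13, 1, 6, 19, 12, 0, 5, 11, 10, 9]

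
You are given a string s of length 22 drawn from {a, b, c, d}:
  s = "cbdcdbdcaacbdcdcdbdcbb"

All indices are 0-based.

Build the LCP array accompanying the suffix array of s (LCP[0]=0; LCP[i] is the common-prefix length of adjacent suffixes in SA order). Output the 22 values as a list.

[0, 1, 0, 1, 1, 3, 3, 4, 0, 1, 2, 5, 1, 5, 2, 0, 4, 1, 2, 2, 6, 3]

rank | idx | suffix
   0 |   8 | aacbdcdcdbdcbb
   1 |   9 | acbdcdcdbdcbb
   2 |  21 | b
   3 |  20 | bb
   4 |   5 | bdcaacbdcdcdbdcbb
   5 |  17 | bdcbb
   6 |   1 | bdcdbdcaacbdcdcdbdcbb
   7 |  11 | bdcdcdbdcbb
   8 |   7 | caacbdcdcdbdcbb
   9 |  19 | cbb
  10 |   0 | cbdcdbdcaacbdcdcdbdcbb
  11 |  10 | cbdcdcdbdcbb
  12 |   3 | cdbdcaacbdcdcdbdcbb
  13 |  15 | cdbdcbb
  14 |  13 | cdcdbdcbb
  15 |   4 | dbdcaacbdcdcdbdcbb
  16 |  16 | dbdcbb
  17 |   6 | dcaacbdcdcdbdcbb
  18 |  18 | dcbb
  19 |   2 | dcdbdcaacbdcdcdbdcbb
  20 |  14 | dcdbdcbb
  21 |  12 | dcdcdbdcbb

SA = [8, 9, 21, 20, 5, 17, 1, 11, 7, 19, 0, 10, 3, 15, 13, 4, 16, 6, 18, 2, 14, 12]
rank  pair      lcp
   1  s[8:],s[9:]  1  'a'
   2  s[9:],s[21:]  0  ''
   3  s[21:],s[20:]  1  'b'
   4  s[20:],s[5:]  1  'b'
   5  s[5:],s[17:]  3  'bdc'
   6  s[17:],s[1:]  3  'bdc'
   7  s[1:],s[11:]  4  'bdcd'
   8  s[11:],s[7:]  0  ''
   9  s[7:],s[19:]  1  'c'
  10  s[19:],s[0:]  2  'cb'
  11  s[0:],s[10:]  5  'cbdcd'
  12  s[10:],s[3:]  1  'c'
  13  s[3:],s[15:]  5  'cdbdc'
  14  s[15:],s[13:]  2  'cd'
  15  s[13:],s[4:]  0  ''
  16  s[4:],s[16:]  4  'dbdc'
  17  s[16:],s[6:]  1  'd'
  18  s[6:],s[18:]  2  'dc'
  19  s[18:],s[2:]  2  'dc'
  20  s[2:],s[14:]  6  'dcdbdc'
  21  s[14:],s[12:]  3  'dcd'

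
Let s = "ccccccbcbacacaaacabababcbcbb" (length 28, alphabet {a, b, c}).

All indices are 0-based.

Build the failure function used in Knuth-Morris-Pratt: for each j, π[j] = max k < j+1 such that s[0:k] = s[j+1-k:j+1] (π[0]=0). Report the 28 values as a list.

[0, 1, 2, 3, 4, 5, 0, 1, 0, 0, 1, 0, 1, 0, 0, 0, 1, 0, 0, 0, 0, 0, 0, 1, 0, 1, 0, 0]

π[0] = 0
j=1 s[j]='c': π[1]=1 (border 'c')
j=2 s[j]='c': π[2]=2 (border 'cc')
j=3 s[j]='c': π[3]=3 (border 'ccc')
j=4 s[j]='c': π[4]=4 (border 'cccc')
j=5 s[j]='c': π[5]=5 (border 'ccccc')
j=6 s[j]='b': k: 5→4→3→2→1→0; π[6]=0 (border '')
j=7 s[j]='c': π[7]=1 (border 'c')
j=8 s[j]='b': k: 1→0; π[8]=0 (border '')
j=9 s[j]='a': π[9]=0 (border '')
j=10 s[j]='c': π[10]=1 (border 'c')
j=11 s[j]='a': k: 1→0; π[11]=0 (border '')
j=12 s[j]='c': π[12]=1 (border 'c')
j=13 s[j]='a': k: 1→0; π[13]=0 (border '')
j=14 s[j]='a': π[14]=0 (border '')
j=15 s[j]='a': π[15]=0 (border '')
j=16 s[j]='c': π[16]=1 (border 'c')
j=17 s[j]='a': k: 1→0; π[17]=0 (border '')
j=18 s[j]='b': π[18]=0 (border '')
j=19 s[j]='a': π[19]=0 (border '')
j=20 s[j]='b': π[20]=0 (border '')
j=21 s[j]='a': π[21]=0 (border '')
j=22 s[j]='b': π[22]=0 (border '')
j=23 s[j]='c': π[23]=1 (border 'c')
j=24 s[j]='b': k: 1→0; π[24]=0 (border '')
j=25 s[j]='c': π[25]=1 (border 'c')
j=26 s[j]='b': k: 1→0; π[26]=0 (border '')
j=27 s[j]='b': π[27]=0 (border '')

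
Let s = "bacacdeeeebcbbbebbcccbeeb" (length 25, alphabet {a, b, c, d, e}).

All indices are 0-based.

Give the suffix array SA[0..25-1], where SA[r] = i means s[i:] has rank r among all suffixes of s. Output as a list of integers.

[1, 3, 24, 0, 12, 16, 13, 10, 17, 14, 21, 2, 11, 20, 19, 18, 4, 5, 23, 15, 9, 22, 8, 7, 6]

rank→(start, suffix):
  0 → (1, 'acacdeeeebcbbbebbcccbeeb')
  1 → (3, 'acdeeeebcbbbebbcccbeeb')
  2 → (24, 'b')
  3 → (0, 'bacacdeeeebcbbbebbcccbeeb')
  4 → (12, 'bbbebbcccbeeb')
  5 → (16, 'bbcccbeeb')
  6 → (13, 'bbebbcccbeeb')
  7 → (10, 'bcbbbebbcccbeeb')
  8 → (17, 'bcccbeeb')
  9 → (14, 'bebbcccbeeb')
  10 → (21, 'beeb')
  11 → (2, 'cacdeeeebcbbbebbcccbeeb')
  12 → (11, 'cbbbebbcccbeeb')
  13 → (20, 'cbeeb')
  14 → (19, 'ccbeeb')
  15 → (18, 'cccbeeb')
  16 → (4, 'cdeeeebcbbbebbcccbeeb')
  17 → (5, 'deeeebcbbbebbcccbeeb')
  18 → (23, 'eb')
  19 → (15, 'ebbcccbeeb')
  20 → (9, 'ebcbbbebbcccbeeb')
  21 → (22, 'eeb')
  22 → (8, 'eebcbbbebbcccbeeb')
  23 → (7, 'eeebcbbbebbcccbeeb')
  24 → (6, 'eeeebcbbbebbcccbeeb')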